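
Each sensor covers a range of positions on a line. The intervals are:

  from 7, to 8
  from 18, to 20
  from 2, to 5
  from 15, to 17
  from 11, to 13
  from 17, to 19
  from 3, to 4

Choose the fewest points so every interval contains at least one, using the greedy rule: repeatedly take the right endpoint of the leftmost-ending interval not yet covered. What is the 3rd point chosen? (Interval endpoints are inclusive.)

13

Sort by right endpoint; whenever an interval is uncovered, place a point at its right end.
By right end: [3,4]  [2,5]  [7,8]  [11,13]  [15,17]  [17,19]  [18,20]
[3,4] uncovered → point at 4; [7,8] uncovered → point at 8; [11,13] uncovered → point at 13; [15,17] uncovered → point at 17; [18,20] uncovered → point at 20.
Points: 4, 8, 13, 17, 20 (5 total).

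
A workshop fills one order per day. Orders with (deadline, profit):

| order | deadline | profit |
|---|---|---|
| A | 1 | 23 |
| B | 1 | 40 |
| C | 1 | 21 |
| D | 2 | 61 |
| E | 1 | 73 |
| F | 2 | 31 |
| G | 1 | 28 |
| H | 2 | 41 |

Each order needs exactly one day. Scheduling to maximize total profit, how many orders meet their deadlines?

Sort by profit descending; place each in the latest free slot ≤ its deadline.
By profit: E(d1,73), D(d2,61), H(d2,41), B(d1,40), F(d2,31), G(d1,28), A(d1,23), C(d1,21)
E→slot 1; D→slot 2; H skipped; B skipped; F skipped; G skipped; A skipped; C skipped.
2 of 8 scheduled.

2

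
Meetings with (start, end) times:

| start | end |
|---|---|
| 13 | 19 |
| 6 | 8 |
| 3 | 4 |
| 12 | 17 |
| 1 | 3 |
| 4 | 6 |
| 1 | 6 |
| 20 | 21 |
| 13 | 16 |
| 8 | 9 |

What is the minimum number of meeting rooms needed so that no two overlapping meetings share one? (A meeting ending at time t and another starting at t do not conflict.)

3

Events (time:±→running): 1:+→1 1:+→2 3:-→1 3:+→2 4:-→1 4:+→2 6:-→1 6:-→0 6:+→1 8:-→0 8:+→1 9:-→0 12:+→1 13:+→2 13:+→3 … peak 3.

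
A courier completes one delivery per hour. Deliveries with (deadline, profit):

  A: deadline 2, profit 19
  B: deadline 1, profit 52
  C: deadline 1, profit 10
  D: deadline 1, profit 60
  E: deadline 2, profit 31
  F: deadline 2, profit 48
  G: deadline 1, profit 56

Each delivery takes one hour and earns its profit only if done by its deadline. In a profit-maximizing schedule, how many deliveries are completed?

Take jobs in profit order; each goes to the latest open slot no later than its deadline.
By profit: D(d1,60), G(d1,56), B(d1,52), F(d2,48), E(d2,31), A(d2,19), C(d1,10)
D→slot 1; G skipped; B skipped; F→slot 2; E skipped; A skipped; C skipped.
2 of 7 scheduled.

2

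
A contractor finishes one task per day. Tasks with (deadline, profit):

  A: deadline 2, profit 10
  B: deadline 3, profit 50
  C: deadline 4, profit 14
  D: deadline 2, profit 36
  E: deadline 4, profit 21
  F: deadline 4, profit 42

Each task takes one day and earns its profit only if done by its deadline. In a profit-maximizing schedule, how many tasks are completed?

Sort by profit descending; place each in the latest free slot ≤ its deadline.
Profit order: B=50 F=42 D=36 E=21 C=14 A=10
Assign: B→slot 3, F→slot 4, D→slot 2, E→slot 1, C skipped, A skipped.
Slots: [1:E] [2:D] [3:B] [4:F]
4 of 6 scheduled.

4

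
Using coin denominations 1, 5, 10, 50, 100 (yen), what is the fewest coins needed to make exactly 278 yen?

9

278 − 2×100→78 − 1×50→28 − 2×10→8 − 1×5→3 − 3×1→0
Total coins = 2 + 1 + 2 + 1 + 3 = 9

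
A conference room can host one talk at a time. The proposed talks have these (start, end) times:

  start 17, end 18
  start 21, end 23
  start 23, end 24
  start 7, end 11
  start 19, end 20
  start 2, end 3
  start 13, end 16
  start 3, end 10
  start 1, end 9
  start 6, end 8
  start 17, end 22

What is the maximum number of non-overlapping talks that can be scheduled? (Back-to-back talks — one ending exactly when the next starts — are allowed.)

7

Sort by end time and greedily take each interval whose start is ≥ the last chosen end.
By end time: (2,3), (6,8), (1,9), (3,10), (7,11), (13,16), (17,18), (19,20), (17,22), (21,23), (23,24).
Pick (2,3); next start ≥ 3 → (6,8); next start ≥ 8 → (13,16); next start ≥ 16 → (17,18); next start ≥ 18 → (19,20); next start ≥ 20 → (21,23); next start ≥ 23 → (23,24).
Selected 7 talks.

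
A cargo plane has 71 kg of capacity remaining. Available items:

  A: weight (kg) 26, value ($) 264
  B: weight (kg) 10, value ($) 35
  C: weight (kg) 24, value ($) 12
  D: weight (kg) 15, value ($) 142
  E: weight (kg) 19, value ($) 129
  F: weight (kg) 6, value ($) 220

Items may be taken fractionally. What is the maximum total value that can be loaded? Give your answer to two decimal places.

772.50

Ratios (sorted): F 36.67, A 10.15, D 9.47, E 6.79, B 3.50, C 0.50
take F (6 @ 220); take A (26 @ 264); take D (15 @ 142); take E (19 @ 129); take 5/10 of B → 17.50. Capacity used 71/71.
Total value = 772.50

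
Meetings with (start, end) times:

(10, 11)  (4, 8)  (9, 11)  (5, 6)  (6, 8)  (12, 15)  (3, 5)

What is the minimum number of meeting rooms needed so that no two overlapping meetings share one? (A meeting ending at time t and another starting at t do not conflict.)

2

Count concurrent intervals with a sweep; the peak is the room count.
Events (time:±→running): 3:+→1 4:+→2 … peak 2.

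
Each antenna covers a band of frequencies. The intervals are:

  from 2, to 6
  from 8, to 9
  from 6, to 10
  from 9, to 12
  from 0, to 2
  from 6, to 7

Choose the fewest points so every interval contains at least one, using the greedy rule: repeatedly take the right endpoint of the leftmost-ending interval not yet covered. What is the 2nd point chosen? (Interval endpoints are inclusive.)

7

Sorted: [0,2] [2,6] [6,7] [8,9] [6,10] [9,12]
{[0,2],[2,6]} hit by 2; {[6,7]} hit by 7; {[8,9],[6,10],[9,12]} hit by 9.
Points: 2, 7, 9 (3 total).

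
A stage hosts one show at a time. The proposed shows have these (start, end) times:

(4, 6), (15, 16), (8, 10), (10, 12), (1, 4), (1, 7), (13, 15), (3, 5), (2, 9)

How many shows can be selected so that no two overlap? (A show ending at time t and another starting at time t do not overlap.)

Sorted by end: (1,4)  (3,5)  (4,6)  (1,7)  (2,9)  (8,10)  (10,12)  (13,15)  (15,16)
take (1,4); take (4,6); skip (2,9); take (8,10); take (10,12); take (13,15); take (15,16).
Selected 6 shows.

6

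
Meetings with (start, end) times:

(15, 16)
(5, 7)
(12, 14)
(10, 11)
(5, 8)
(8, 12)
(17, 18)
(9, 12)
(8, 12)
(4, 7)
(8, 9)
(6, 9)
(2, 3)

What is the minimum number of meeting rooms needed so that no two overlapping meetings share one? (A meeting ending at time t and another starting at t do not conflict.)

4

Count concurrent intervals with a sweep; the peak is the room count.
starts: [2, 4, 5, 5, 6, 8, 8, 8, 9, 10, 12, 15, 17]
ends:   [3, 7, 7, 8, 9, 9, 11, 12, 12, 12, 14, 16, 18]
s2→1 e3→0 s4→1 s5→2 s5→3 s6→4  — peak 4.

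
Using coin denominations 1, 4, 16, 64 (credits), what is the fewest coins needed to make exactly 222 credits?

Use the largest denomination that fits, subtract, and repeat.
222 = 3×64 + 1×16 + 3×4 + 2×1
Total coins = 3 + 1 + 3 + 2 = 9

9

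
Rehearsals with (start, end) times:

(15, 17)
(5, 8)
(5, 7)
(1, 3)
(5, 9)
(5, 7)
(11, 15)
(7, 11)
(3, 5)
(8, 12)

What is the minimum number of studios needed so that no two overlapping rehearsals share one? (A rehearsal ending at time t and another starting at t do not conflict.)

starts: [1, 3, 5, 5, 5, 5, 7, 8, 11, 15]
ends:   [3, 5, 7, 7, 8, 9, 11, 12, 15, 17]
s1→1 e3→0 s3→1 e5→0 s5→1 s5→2 s5→3 s5→4  — peak 4.

4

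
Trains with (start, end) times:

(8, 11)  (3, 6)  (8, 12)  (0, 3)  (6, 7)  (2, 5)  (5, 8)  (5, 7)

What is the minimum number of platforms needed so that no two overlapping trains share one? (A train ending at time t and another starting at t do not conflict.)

3

starts: [0, 2, 3, 5, 5, 6, 8, 8]
ends:   [3, 5, 6, 7, 7, 8, 11, 12]
s0→1 s2→2 e3→1 s3→2 e5→1 s5→2 s5→3  — peak 3.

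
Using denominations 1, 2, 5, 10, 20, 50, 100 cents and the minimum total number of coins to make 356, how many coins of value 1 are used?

Use the largest denomination that fits, subtract, and repeat.
356 = 3×100 + 1×50 + 1×5 + 1×1
Count of 1: 1

1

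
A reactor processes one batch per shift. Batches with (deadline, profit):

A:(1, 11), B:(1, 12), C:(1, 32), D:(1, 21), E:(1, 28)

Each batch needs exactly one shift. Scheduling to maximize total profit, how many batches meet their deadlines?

1

Take jobs in profit order; each goes to the latest open slot no later than its deadline.
By profit: C(d1,32), E(d1,28), D(d1,21), B(d1,12), A(d1,11)
C→slot 1; E skipped; D skipped; B skipped; A skipped.
1 of 5 scheduled.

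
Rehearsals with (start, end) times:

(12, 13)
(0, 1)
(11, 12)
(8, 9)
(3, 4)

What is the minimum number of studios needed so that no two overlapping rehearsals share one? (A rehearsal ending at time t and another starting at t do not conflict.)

1

Events (time:±→running): 0:+→1 … peak 1.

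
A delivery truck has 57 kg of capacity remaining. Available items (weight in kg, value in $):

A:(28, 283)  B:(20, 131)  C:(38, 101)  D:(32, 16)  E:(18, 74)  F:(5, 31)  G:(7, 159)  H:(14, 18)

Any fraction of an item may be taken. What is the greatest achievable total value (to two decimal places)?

585.40

Greedy by value/weight ratio, highest first.
Ratios (sorted): G 22.71, A 10.11, B 6.55, F 6.20, E 4.11, C 2.66, H 1.29, D 0.50
take G (7 @ 159); take A (28 @ 283); take B (20 @ 131); take 2/5 of F → 12.40. Capacity used 57/57.
Total value = 585.40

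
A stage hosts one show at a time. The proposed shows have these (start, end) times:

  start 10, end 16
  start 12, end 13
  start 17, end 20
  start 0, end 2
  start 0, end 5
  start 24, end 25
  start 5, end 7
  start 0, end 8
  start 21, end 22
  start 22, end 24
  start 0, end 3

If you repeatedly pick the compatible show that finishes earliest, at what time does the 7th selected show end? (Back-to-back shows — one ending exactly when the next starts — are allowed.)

25

Sort by end time and greedily take each interval whose start is ≥ the last chosen end.
Sorted by end: (0,2)  (0,3)  (0,5)  (5,7)  (0,8)  (12,13)  (10,16)  (17,20)  (21,22)  (22,24)  (24,25)
take (0,2); skip (0,5); take (5,7); take (12,13); take (17,20); take (21,22); take (22,24); take (24,25).
Selected: (0,2) (5,7) (12,13) (17,20) (21,22) (22,24) (24,25)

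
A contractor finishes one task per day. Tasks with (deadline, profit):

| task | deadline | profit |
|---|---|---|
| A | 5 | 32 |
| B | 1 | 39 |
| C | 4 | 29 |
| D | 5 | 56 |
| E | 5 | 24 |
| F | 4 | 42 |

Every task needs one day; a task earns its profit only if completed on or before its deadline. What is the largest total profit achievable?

Sort by profit descending; place each in the latest free slot ≤ its deadline.
Profit order: D=56 F=42 B=39 A=32 C=29 E=24
Assign: D→slot 5, F→slot 4, B→slot 1, A→slot 3, C→slot 2, E skipped.
Slots: [1:B] [2:C] [3:A] [4:F] [5:D]
Profit = 39 + 29 + 32 + 42 + 56 = 198

198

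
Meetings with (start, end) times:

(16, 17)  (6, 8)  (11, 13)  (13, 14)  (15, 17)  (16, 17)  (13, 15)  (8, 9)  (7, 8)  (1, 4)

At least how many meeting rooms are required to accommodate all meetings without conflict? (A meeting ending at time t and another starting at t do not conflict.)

starts: [1, 6, 7, 8, 11, 13, 13, 15, 16, 16]
ends:   [4, 8, 8, 9, 13, 14, 15, 17, 17, 17]
s1→1 e4→0 s6→1 s7→2 e8→1 e8→0 s8→1 e9→0 s11→1 e13→0 s13→1 s13→2 e14→1 e15→0 s15→1 s16→2 s16→3  — peak 3.

3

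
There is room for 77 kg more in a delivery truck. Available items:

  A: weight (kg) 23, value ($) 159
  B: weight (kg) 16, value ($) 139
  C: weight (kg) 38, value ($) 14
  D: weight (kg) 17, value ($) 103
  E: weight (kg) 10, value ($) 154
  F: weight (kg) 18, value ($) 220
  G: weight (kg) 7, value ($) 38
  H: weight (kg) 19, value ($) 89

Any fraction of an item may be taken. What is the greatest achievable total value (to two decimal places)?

732.59

Greedy by value/weight ratio, highest first.
Ratios (sorted): E 15.40, F 12.22, B 8.69, A 6.91, D 6.06, G 5.43, H 4.68, C 0.37
take E (10 @ 154); take F (18 @ 220); take B (16 @ 139); take A (23 @ 159); take 10/17 of D → 60.59. Capacity used 77/77.
Total value = 732.59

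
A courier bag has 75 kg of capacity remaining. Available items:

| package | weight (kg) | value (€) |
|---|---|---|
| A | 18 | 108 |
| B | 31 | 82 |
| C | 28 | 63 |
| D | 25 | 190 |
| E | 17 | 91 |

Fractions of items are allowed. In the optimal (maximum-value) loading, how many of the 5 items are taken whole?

Sort by value per unit weight and fill in that order.
Order: D (190/25=7.60) > A (108/18=6.00) > E (91/17=5.35) > B (82/31=2.65) > C (63/28=2.25)
Fill: take D (25 @ 190) → take A (18 @ 108) → take E (17 @ 91) → take 15/31 of B → 39.68; 75/75 used.
3 item(s) taken whole; one partial (take 15/31 of B).

3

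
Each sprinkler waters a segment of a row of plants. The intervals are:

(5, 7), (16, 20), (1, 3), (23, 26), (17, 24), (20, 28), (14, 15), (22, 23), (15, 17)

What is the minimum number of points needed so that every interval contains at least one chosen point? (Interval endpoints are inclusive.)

Sort by right endpoint; whenever an interval is uncovered, place a point at its right end.
By right end: [1,3]  [5,7]  [14,15]  [15,17]  [16,20]  [22,23]  [17,24]  [23,26]  [20,28]
[1,3] uncovered → point at 3; [5,7] uncovered → point at 7; [14,15] uncovered → point at 15; [16,20] uncovered → point at 20; [22,23] uncovered → point at 23.
Points: 3, 7, 15, 20, 23 (5 total).

5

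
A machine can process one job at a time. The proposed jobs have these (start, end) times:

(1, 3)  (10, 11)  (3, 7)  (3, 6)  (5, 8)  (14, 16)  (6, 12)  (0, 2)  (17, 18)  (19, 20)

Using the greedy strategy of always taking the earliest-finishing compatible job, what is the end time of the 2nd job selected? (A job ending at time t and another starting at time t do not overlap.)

Order by finish time; keep every interval that doesn't clash with the previous kept one.
Sorted by end: (0,2)  (1,3)  (3,6)  (3,7)  (5,8)  (10,11)  (6,12)  (14,16)  (17,18)  (19,20)
take (0,2); take (3,6); take (10,11); take (14,16); take (17,18); take (19,20).
Selected: (0,2) (3,6) (10,11) (14,16) (17,18) (19,20)

6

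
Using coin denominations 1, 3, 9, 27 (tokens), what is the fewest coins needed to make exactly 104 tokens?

Greedy: take as many of the largest coin as possible, then repeat with the remainder.
104 = 3×27 + 2×9 + 1×3 + 2×1
Total coins = 3 + 2 + 1 + 2 = 8

8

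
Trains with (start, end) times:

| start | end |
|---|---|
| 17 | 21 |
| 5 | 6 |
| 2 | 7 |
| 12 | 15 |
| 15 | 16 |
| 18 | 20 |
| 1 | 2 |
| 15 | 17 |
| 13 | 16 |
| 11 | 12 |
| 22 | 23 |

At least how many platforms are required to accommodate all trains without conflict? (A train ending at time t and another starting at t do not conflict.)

3

The answer is the maximum number of intervals overlapping at any instant.
starts: [1, 2, 5, 11, 12, 13, 15, 15, 17, 18, 22]
ends:   [2, 6, 7, 12, 15, 16, 16, 17, 20, 21, 23]
s1→1 e2→0 s2→1 s5→2 e6→1 e7→0 s11→1 e12→0 s12→1 s13→2 e15→1 s15→2 s15→3  — peak 3.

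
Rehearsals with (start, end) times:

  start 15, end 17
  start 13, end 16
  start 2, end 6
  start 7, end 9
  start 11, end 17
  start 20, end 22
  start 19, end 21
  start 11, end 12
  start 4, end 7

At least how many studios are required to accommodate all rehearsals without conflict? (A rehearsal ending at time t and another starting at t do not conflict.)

Events (time:±→running): 2:+→1 4:+→2 6:-→1 7:-→0 7:+→1 9:-→0 11:+→1 11:+→2 12:-→1 13:+→2 15:+→3 … peak 3.

3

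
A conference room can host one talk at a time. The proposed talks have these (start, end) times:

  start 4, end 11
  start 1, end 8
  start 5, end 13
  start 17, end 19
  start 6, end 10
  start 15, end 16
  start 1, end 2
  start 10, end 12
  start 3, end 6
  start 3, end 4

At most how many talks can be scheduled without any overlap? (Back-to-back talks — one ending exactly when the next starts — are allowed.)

Sort by end time and greedily take each interval whose start is ≥ the last chosen end.
By end time: (1,2), (3,4), (3,6), (1,8), (6,10), (4,11), (10,12), (5,13), (15,16), (17,19).
Pick (1,2); next start ≥ 2 → (3,4); next start ≥ 4 → (6,10); next start ≥ 10 → (10,12); next start ≥ 12 → (15,16); next start ≥ 16 → (17,19).
Selected 6 talks.

6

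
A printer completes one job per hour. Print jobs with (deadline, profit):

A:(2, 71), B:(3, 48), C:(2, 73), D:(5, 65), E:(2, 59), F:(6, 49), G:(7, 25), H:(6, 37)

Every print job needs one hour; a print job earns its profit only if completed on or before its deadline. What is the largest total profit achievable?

368

Sort by profit descending; place each in the latest free slot ≤ its deadline.
Profit order: C=73 A=71 D=65 E=59 F=49 B=48 H=37 G=25
Assign: C→slot 2, A→slot 1, D→slot 5, E skipped, F→slot 6, B→slot 3, H→slot 4, G→slot 7.
Slots: [1:A] [2:C] [3:B] [4:H] [5:D] [6:F] [7:G]
Profit = 71 + 73 + 48 + 37 + 65 + 49 + 25 = 368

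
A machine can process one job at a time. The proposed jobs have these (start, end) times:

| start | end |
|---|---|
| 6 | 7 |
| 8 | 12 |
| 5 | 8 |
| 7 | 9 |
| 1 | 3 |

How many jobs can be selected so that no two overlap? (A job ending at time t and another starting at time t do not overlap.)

Greedy by earliest finish: after sorting by end time, pick each interval compatible with the last pick.
By end time: (1,3), (6,7), (5,8), (7,9), (8,12).
Pick (1,3); next start ≥ 3 → (6,7); next start ≥ 7 → (7,9).
Selected 3 jobs.

3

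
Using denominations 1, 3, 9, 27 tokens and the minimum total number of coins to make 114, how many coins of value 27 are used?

4

114 − 4×27→6 − 2×3→0
Count of 27: 4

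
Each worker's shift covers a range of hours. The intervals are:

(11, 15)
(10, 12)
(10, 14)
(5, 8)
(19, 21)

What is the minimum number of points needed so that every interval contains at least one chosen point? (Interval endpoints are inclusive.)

3

Sorted: [5,8] [10,12] [10,14] [11,15] [19,21]
{[5,8]} hit by 8; {[10,12],[10,14],[11,15]} hit by 12; {[19,21]} hit by 21.
Points: 8, 12, 21 (3 total).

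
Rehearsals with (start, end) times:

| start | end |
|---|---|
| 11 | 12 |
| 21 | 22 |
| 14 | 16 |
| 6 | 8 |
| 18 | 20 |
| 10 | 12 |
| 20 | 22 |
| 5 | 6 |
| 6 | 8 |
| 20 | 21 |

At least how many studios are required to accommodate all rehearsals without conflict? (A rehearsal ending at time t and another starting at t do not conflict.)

2

The answer is the maximum number of intervals overlapping at any instant.
starts: [5, 6, 6, 10, 11, 14, 18, 20, 20, 21]
ends:   [6, 8, 8, 12, 12, 16, 20, 21, 22, 22]
s5→1 e6→0 s6→1 s6→2  — peak 2.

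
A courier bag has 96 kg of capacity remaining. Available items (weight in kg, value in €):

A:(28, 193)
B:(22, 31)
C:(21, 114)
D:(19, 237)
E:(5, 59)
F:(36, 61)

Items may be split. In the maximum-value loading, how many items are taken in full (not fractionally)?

4

Sort by value per unit weight and fill in that order.
Order: D (237/19=12.47) > E (59/5=11.80) > A (193/28=6.89) > C (114/21=5.43) > F (61/36=1.69) > B (31/22=1.41)
Fill: take D (19 @ 237) → take E (5 @ 59) → take A (28 @ 193) → take C (21 @ 114) → take 23/36 of F → 38.97; 96/96 used.
4 item(s) taken whole; one partial (take 23/36 of F).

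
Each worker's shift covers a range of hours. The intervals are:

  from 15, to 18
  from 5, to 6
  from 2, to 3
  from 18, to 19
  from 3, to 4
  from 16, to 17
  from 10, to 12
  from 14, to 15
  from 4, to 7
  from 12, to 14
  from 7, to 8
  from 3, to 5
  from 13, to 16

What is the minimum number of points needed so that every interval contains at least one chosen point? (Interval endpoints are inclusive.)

Sorted: [2,3] [3,4] [3,5] [5,6] [4,7] [7,8] [10,12] [12,14] [14,15] [13,16] [16,17] [15,18] [18,19]
{[2,3],[3,4],[3,5]} hit by 3; {[5,6],[4,7]} hit by 6; {[7,8]} hit by 8; {[10,12],[12,14]} hit by 12; {[14,15],[13,16]} hit by 15; {[16,17],[15,18]} hit by 17; {[18,19]} hit by 19.
Points: 3, 6, 8, 12, 15, 17, 19 (7 total).

7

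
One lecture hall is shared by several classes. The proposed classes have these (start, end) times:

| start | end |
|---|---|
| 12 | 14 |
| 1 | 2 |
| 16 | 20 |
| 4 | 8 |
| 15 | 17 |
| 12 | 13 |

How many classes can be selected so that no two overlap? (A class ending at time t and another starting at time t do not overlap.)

By end time: (1,2), (4,8), (12,13), (12,14), (15,17), (16,20).
Pick (1,2); next start ≥ 2 → (4,8); next start ≥ 8 → (12,13); next start ≥ 13 → (15,17).
Selected 4 classes.

4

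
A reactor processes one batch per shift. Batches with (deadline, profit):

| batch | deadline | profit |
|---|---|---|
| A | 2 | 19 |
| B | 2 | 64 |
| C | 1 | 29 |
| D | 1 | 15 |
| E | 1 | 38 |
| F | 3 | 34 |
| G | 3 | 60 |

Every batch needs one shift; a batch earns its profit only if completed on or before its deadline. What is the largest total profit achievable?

162

Take jobs in profit order; each goes to the latest open slot no later than its deadline.
By profit: B(d2,64), G(d3,60), E(d1,38), F(d3,34), C(d1,29), A(d2,19), D(d1,15)
B→slot 2; G→slot 3; E→slot 1; F skipped; C skipped; A skipped; D skipped.
Profit = 38 + 64 + 60 = 162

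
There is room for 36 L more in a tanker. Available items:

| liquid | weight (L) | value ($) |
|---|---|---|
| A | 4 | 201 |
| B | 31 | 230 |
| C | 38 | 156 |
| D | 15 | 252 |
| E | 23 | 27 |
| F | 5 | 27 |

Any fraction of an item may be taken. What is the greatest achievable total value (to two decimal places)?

Ratios (sorted): A 50.25, D 16.80, B 7.42, F 5.40, C 4.11, E 1.17
take A (4 @ 201); take D (15 @ 252); take 17/31 of B → 126.13. Capacity used 36/36.
Total value = 579.13

579.13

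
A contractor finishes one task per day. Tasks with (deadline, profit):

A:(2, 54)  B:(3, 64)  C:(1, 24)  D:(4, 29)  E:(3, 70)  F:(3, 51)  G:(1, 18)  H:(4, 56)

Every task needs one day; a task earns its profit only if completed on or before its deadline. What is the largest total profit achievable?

244

Sort by profit descending; place each in the latest free slot ≤ its deadline.
Profit order: E=70 B=64 H=56 A=54 F=51 D=29 C=24 G=18
Assign: E→slot 3, B→slot 2, H→slot 4, A→slot 1, F skipped, D skipped, C skipped, G skipped.
Slots: [1:A] [2:B] [3:E] [4:H]
Profit = 54 + 64 + 70 + 56 = 244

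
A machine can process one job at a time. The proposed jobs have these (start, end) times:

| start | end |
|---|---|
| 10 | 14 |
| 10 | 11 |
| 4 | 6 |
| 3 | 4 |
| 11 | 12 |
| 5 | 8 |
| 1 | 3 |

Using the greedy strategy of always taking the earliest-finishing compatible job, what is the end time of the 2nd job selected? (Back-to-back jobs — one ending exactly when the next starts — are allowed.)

Order by finish time; keep every interval that doesn't clash with the previous kept one.
By end time: (1,3), (3,4), (4,6), (5,8), (10,11), (11,12), (10,14).
Pick (1,3); next start ≥ 3 → (3,4); next start ≥ 4 → (4,6); next start ≥ 6 → (10,11); next start ≥ 11 → (11,12).
Selected: (1,3) (3,4) (4,6) (10,11) (11,12)

4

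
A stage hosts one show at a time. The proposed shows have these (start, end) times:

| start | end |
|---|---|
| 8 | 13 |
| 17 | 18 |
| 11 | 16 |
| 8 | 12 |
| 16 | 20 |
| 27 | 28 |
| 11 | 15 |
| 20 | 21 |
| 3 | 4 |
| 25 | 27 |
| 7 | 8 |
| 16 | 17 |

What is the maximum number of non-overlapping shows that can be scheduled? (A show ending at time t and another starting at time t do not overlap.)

Sort by end time and greedily take each interval whose start is ≥ the last chosen end.
Sorted by end: (3,4)  (7,8)  (8,12)  (8,13)  (11,15)  (11,16)  (16,17)  (17,18)  (16,20)  (20,21)  (25,27)  (27,28)
take (3,4); take (7,8); take (8,12); skip (8,13); skip (11,15); take (16,17); take (17,18); take (20,21); take (25,27); take (27,28).
Selected 8 shows.

8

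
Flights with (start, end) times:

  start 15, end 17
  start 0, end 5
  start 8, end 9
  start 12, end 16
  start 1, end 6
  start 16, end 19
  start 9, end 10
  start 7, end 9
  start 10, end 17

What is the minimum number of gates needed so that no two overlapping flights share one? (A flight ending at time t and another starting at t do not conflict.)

Events (time:±→running): 0:+→1 1:+→2 5:-→1 6:-→0 7:+→1 8:+→2 9:-→1 9:-→0 9:+→1 10:-→0 10:+→1 12:+→2 15:+→3 … peak 3.

3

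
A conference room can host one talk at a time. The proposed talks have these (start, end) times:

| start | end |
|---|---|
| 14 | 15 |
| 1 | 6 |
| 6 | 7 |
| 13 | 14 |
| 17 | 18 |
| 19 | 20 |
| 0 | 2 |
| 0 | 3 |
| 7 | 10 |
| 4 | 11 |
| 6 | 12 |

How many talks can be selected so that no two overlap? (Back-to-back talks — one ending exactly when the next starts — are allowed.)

7

Sort by end time and greedily take each interval whose start is ≥ the last chosen end.
By end time: (0,2), (0,3), (1,6), (6,7), (7,10), (4,11), (6,12), (13,14), (14,15), (17,18), (19,20).
Pick (0,2); next start ≥ 2 → (6,7); next start ≥ 7 → (7,10); next start ≥ 10 → (13,14); next start ≥ 14 → (14,15); next start ≥ 15 → (17,18); next start ≥ 18 → (19,20).
Selected 7 talks.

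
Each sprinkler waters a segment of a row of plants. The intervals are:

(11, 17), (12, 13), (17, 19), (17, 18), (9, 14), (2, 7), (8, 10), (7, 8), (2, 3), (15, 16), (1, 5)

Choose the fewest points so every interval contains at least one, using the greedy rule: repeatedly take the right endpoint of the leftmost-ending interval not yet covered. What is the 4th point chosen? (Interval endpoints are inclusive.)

By right end: [2,3]  [1,5]  [2,7]  [7,8]  [8,10]  [12,13]  [9,14]  [15,16]  [11,17]  [17,18]  [17,19]
[2,3] uncovered → point at 3; [7,8] uncovered → point at 8; [12,13] uncovered → point at 13; [15,16] uncovered → point at 16; [17,18] uncovered → point at 18.
Points: 3, 8, 13, 16, 18 (5 total).

16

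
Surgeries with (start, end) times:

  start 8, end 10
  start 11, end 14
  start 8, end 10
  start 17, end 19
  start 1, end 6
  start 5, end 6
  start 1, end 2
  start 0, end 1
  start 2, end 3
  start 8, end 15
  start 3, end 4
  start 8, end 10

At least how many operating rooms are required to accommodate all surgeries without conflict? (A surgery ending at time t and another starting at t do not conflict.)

Count concurrent intervals with a sweep; the peak is the room count.
Events (time:±→running): 0:+→1 1:-→0 1:+→1 1:+→2 2:-→1 2:+→2 3:-→1 3:+→2 4:-→1 5:+→2 6:-→1 6:-→0 8:+→1 8:+→2 8:+→3 8:+→4 … peak 4.

4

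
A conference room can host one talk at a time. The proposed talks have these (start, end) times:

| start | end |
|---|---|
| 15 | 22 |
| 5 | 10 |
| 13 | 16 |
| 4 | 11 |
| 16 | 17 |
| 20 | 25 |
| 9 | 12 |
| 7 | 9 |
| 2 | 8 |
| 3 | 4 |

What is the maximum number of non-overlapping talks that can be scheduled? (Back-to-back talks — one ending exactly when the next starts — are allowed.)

By end time: (3,4), (2,8), (7,9), (5,10), (4,11), (9,12), (13,16), (16,17), (15,22), (20,25).
Pick (3,4); next start ≥ 4 → (7,9); next start ≥ 9 → (9,12); next start ≥ 12 → (13,16); next start ≥ 16 → (16,17); next start ≥ 17 → (20,25).
Selected 6 talks.

6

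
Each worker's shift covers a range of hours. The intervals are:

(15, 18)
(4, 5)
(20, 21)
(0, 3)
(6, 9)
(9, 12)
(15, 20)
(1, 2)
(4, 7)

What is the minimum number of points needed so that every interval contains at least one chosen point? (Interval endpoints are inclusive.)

Sorted: [1,2] [0,3] [4,5] [4,7] [6,9] [9,12] [15,18] [15,20] [20,21]
{[1,2],[0,3]} hit by 2; {[4,5],[4,7]} hit by 5; {[6,9],[9,12]} hit by 9; {[15,18],[15,20]} hit by 18; {[20,21]} hit by 21.
Points: 2, 5, 9, 18, 21 (5 total).

5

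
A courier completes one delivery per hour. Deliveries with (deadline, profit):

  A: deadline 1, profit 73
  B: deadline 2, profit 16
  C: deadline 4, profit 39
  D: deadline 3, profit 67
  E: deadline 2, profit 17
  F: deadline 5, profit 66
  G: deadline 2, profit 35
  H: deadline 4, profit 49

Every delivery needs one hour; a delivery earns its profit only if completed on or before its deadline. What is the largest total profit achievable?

Profit order: A=73 D=67 F=66 H=49 C=39 G=35 E=17 B=16
Assign: A→slot 1, D→slot 3, F→slot 5, H→slot 4, C→slot 2, G skipped, E skipped, B skipped.
Slots: [1:A] [2:C] [3:D] [4:H] [5:F]
Profit = 73 + 39 + 67 + 49 + 66 = 294

294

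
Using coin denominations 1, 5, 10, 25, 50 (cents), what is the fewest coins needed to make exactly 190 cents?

190 = 3×50 + 1×25 + 1×10 + 1×5
Total coins = 3 + 1 + 1 + 1 = 6

6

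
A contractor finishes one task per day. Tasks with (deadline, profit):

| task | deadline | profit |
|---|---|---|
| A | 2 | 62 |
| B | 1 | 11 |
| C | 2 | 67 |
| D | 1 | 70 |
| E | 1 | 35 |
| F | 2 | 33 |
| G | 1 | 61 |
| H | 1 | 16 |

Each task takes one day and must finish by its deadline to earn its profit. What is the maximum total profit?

137

By profit: D(d1,70), C(d2,67), A(d2,62), G(d1,61), E(d1,35), F(d2,33), H(d1,16), B(d1,11)
D→slot 1; C→slot 2; A skipped; G skipped; E skipped; F skipped; H skipped; B skipped.
Profit = 70 + 67 = 137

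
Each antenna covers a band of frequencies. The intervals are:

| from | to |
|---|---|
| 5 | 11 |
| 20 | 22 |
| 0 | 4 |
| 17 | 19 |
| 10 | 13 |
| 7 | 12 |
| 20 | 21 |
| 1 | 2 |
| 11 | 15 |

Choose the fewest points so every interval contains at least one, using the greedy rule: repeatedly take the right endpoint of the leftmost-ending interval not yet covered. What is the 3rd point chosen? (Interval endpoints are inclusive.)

Sort by right endpoint; whenever an interval is uncovered, place a point at its right end.
By right end: [1,2]  [0,4]  [5,11]  [7,12]  [10,13]  [11,15]  [17,19]  [20,21]  [20,22]
[1,2] uncovered → point at 2; [5,11] uncovered → point at 11; [17,19] uncovered → point at 19; [20,21] uncovered → point at 21.
Points: 2, 11, 19, 21 (4 total).

19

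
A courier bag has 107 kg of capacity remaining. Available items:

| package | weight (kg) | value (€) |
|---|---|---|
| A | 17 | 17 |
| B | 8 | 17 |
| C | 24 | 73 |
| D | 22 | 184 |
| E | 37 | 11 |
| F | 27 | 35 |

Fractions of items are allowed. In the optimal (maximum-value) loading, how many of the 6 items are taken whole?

5

Order: D (184/22=8.36) > C (73/24=3.04) > B (17/8=2.12) > F (35/27=1.30) > A (17/17=1.00) > E (11/37=0.30)
Fill: take D (22 @ 184) → take C (24 @ 73) → take B (8 @ 17) → take F (27 @ 35) → take A (17 @ 17) → take 9/37 of E → 2.68; 107/107 used.
5 item(s) taken whole; one partial (take 9/37 of E).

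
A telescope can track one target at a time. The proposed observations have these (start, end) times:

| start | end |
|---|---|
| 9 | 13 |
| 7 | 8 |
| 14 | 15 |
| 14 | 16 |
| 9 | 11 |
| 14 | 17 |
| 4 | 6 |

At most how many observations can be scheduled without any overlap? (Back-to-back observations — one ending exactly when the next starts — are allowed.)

Greedy by earliest finish: after sorting by end time, pick each interval compatible with the last pick.
Sorted by end: (4,6)  (7,8)  (9,11)  (9,13)  (14,15)  (14,16)  (14,17)
take (4,6); take (7,8); take (9,11); take (14,15); skip (14,17).
Selected 4 observations.

4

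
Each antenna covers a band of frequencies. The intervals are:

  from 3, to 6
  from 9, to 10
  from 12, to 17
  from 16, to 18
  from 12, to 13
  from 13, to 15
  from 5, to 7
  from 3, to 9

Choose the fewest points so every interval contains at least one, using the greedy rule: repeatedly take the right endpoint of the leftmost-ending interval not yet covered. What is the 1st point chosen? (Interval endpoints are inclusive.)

Process intervals by earliest right end; each time one isn't hit yet, stab at its right endpoint.
Sorted: [3,6] [5,7] [3,9] [9,10] [12,13] [13,15] [12,17] [16,18]
{[3,6],[5,7],[3,9]} hit by 6; {[9,10]} hit by 10; {[12,13],[13,15],[12,17]} hit by 13; {[16,18]} hit by 18.
Points: 6, 10, 13, 18 (4 total).

6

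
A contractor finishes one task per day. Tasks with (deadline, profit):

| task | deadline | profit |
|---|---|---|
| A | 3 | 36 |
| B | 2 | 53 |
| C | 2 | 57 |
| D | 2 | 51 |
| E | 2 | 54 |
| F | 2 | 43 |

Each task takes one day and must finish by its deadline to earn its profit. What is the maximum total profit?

147

By profit: C(d2,57), E(d2,54), B(d2,53), D(d2,51), F(d2,43), A(d3,36)
C→slot 2; E→slot 1; B skipped; D skipped; F skipped; A→slot 3.
Profit = 54 + 57 + 36 = 147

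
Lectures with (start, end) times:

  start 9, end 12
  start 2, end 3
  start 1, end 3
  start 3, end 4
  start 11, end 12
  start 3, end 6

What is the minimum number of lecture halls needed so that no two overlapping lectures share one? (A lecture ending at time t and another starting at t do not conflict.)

The answer is the maximum number of intervals overlapping at any instant.
starts: [1, 2, 3, 3, 9, 11]
ends:   [3, 3, 4, 6, 12, 12]
s1→1 s2→2  — peak 2.

2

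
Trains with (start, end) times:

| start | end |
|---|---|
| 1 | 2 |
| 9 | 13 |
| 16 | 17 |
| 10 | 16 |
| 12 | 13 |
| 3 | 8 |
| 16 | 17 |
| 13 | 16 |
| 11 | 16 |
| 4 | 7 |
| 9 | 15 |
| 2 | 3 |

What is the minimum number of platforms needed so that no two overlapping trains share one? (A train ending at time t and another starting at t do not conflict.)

The answer is the maximum number of intervals overlapping at any instant.
Events (time:±→running): 1:+→1 2:-→0 2:+→1 3:-→0 3:+→1 4:+→2 7:-→1 8:-→0 9:+→1 9:+→2 10:+→3 11:+→4 12:+→5 … peak 5.

5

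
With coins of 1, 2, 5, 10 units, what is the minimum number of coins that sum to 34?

5

Greedy: take as many of the largest coin as possible, then repeat with the remainder.
34 − 3×10→4 − 2×2→0
Total coins = 3 + 2 = 5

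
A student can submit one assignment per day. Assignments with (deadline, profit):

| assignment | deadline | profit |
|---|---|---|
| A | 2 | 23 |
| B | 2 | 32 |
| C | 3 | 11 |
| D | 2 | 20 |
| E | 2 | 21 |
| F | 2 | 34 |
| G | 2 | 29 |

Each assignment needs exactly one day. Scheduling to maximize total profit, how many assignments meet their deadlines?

3

Sort by profit descending; place each in the latest free slot ≤ its deadline.
By profit: F(d2,34), B(d2,32), G(d2,29), A(d2,23), E(d2,21), D(d2,20), C(d3,11)
F→slot 2; B→slot 1; G skipped; A skipped; E skipped; D skipped; C→slot 3.
3 of 7 scheduled.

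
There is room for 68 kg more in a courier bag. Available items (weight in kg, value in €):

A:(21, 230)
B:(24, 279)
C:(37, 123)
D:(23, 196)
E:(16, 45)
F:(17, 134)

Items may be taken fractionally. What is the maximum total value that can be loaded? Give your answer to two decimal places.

Greedy by value/weight ratio, highest first.
Ratios (sorted): B 11.62, A 10.95, D 8.52, F 7.88, C 3.32, E 2.81
take B (24 @ 279); take A (21 @ 230); take D (23 @ 196). Capacity used 68/68.
Total value = 705.00

705.00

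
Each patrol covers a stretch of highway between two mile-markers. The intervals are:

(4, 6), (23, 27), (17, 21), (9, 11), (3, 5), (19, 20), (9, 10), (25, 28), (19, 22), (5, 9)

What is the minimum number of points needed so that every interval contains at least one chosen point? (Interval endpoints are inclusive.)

4

By right end: [3,5]  [4,6]  [5,9]  [9,10]  [9,11]  [19,20]  [17,21]  [19,22]  [23,27]  [25,28]
[3,5] uncovered → point at 5; [9,10] uncovered → point at 10; [19,20] uncovered → point at 20; [23,27] uncovered → point at 27.
Points: 5, 10, 20, 27 (4 total).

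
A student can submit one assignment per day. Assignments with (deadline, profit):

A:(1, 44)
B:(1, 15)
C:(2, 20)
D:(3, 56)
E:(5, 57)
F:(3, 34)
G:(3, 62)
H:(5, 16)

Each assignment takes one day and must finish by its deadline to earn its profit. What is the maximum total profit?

Sort by profit descending; place each in the latest free slot ≤ its deadline.
Profit order: G=62 E=57 D=56 A=44 F=34 C=20 H=16 B=15
Assign: G→slot 3, E→slot 5, D→slot 2, A→slot 1, F skipped, C skipped, H→slot 4, B skipped.
Slots: [1:A] [2:D] [3:G] [4:H] [5:E]
Profit = 44 + 56 + 62 + 16 + 57 = 235

235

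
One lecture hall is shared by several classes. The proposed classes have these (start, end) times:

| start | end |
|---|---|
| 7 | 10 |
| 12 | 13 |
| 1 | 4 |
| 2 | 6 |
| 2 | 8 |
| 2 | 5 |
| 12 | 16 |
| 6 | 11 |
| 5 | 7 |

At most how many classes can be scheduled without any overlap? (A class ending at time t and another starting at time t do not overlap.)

4

By end time: (1,4), (2,5), (2,6), (5,7), (2,8), (7,10), (6,11), (12,13), (12,16).
Pick (1,4); next start ≥ 4 → (5,7); next start ≥ 7 → (7,10); next start ≥ 10 → (12,13).
Selected 4 classes.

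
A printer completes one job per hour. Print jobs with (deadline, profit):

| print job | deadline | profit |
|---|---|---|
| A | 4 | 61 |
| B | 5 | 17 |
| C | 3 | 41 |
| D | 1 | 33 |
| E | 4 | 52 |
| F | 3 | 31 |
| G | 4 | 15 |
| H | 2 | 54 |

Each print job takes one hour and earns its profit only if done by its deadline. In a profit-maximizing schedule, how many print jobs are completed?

5

By profit: A(d4,61), H(d2,54), E(d4,52), C(d3,41), D(d1,33), F(d3,31), B(d5,17), G(d4,15)
A→slot 4; H→slot 2; E→slot 3; C→slot 1; D skipped; F skipped; B→slot 5; G skipped.
5 of 8 scheduled.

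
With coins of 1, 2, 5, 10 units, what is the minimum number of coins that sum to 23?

4

23 = 2×10 + 1×2 + 1×1
Total coins = 2 + 1 + 1 = 4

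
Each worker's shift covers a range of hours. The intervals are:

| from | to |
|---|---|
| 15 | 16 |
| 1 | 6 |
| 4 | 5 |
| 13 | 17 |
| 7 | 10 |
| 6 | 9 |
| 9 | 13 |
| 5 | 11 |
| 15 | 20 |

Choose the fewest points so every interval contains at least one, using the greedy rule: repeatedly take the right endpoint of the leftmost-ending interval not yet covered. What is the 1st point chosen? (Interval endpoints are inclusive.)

5

Sorted: [4,5] [1,6] [6,9] [7,10] [5,11] [9,13] [15,16] [13,17] [15,20]
{[4,5],[1,6]} hit by 5; {[6,9],[7,10],[5,11],[9,13]} hit by 9; {[15,16],[13,17],[15,20]} hit by 16.
Points: 5, 9, 16 (3 total).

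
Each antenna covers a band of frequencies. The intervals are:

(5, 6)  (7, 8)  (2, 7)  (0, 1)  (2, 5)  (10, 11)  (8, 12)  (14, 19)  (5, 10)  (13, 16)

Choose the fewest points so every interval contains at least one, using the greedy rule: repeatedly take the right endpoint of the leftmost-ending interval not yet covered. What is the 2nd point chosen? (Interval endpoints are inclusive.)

Sort by right endpoint; whenever an interval is uncovered, place a point at its right end.
Sorted: [0,1] [2,5] [5,6] [2,7] [7,8] [5,10] [10,11] [8,12] [13,16] [14,19]
{[0,1]} hit by 1; {[2,5],[5,6],[2,7]} hit by 5; {[7,8],[5,10]} hit by 8; {[10,11],[8,12]} hit by 11; {[13,16],[14,19]} hit by 16.
Points: 1, 5, 8, 11, 16 (5 total).

5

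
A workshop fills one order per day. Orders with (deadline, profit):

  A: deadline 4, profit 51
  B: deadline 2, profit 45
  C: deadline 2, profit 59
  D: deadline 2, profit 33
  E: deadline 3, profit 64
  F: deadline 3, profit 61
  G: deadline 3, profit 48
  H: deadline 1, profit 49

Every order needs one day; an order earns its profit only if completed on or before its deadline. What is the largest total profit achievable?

Profit order: E=64 F=61 C=59 A=51 H=49 G=48 B=45 D=33
Assign: E→slot 3, F→slot 2, C→slot 1, A→slot 4, H skipped, G skipped, B skipped, D skipped.
Slots: [1:C] [2:F] [3:E] [4:A]
Profit = 59 + 61 + 64 + 51 = 235

235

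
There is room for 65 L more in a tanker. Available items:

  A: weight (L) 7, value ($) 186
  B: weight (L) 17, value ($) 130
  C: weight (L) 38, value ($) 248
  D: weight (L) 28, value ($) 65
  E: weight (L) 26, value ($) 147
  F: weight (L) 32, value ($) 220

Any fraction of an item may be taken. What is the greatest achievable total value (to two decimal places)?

Sort by value per unit weight and fill in that order.
Order: A (186/7=26.57) > B (130/17=7.65) > F (220/32=6.88) > C (248/38=6.53) > E (147/26=5.65) > D (65/28=2.32)
Fill: take A (7 @ 186) → take B (17 @ 130) → take F (32 @ 220) → take 9/38 of C → 58.74; 65/65 used.
Total value = 594.74

594.74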